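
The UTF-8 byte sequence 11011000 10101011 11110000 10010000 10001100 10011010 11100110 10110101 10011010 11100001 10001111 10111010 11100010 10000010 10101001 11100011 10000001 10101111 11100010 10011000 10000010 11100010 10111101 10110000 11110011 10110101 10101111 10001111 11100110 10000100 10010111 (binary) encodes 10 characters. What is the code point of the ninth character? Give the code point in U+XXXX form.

U+F5BCF

Offset 0: leading byte 0xD8 = 11011000 → 2-byte char #1 = D8 AB.
Offset 2: leading byte 0xF0 = 11110000 → 4-byte char #2 = F0 90 8C 9A.
Offset 6: leading byte 0xE6 = 11100110 → 3-byte char #3 = E6 B5 9A.
Offset 9: leading byte 0xE1 = 11100001 → 3-byte char #4 = E1 8F BA.
Offset 12: leading byte 0xE2 = 11100010 → 3-byte char #5 = E2 82 A9.
Offset 15: leading byte 0xE3 = 11100011 → 3-byte char #6 = E3 81 AF.
Offset 18: leading byte 0xE2 = 11100010 → 3-byte char #7 = E2 98 82.
Offset 21: leading byte 0xE2 = 11100010 → 3-byte char #8 = E2 BD B0.
Offset 24: leading byte 0xF3 = 11110011 → 4-byte char #9 = F3 B5 AF 8F.
Leading byte 0xF3 = 11110011 matches 11110xxx → 4-byte sequence.
Byte 1: 0xF3 = 11110011, payload 011 (3 bits).
Byte 2: 0xB5 = 10110101 (10xxxxxx ✓), payload 110101.
Byte 3: 0xAF = 10101111 (10xxxxxx ✓), payload 101111.
Byte 4: 0x8F = 10001111 (10xxxxxx ✓), payload 001111.
Concatenate: 011110101101111001111 = 0xF5BCF (21 bits → U+F5BCF).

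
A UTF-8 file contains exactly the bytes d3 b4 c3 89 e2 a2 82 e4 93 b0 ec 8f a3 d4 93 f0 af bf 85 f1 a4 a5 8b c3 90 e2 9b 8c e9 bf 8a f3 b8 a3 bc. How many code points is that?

12

Byte at offset 0: 0xD3 = 11010011 → 2-byte char (#1). Advance 2.
Byte at offset 2: 0xC3 = 11000011 → 2-byte char (#2). Advance 2.
Byte at offset 4: 0xE2 = 11100010 → 3-byte char (#3). Advance 3.
Byte at offset 7: 0xE4 = 11100100 → 3-byte char (#4). Advance 3.
Byte at offset 10: 0xEC = 11101100 → 3-byte char (#5). Advance 3.
Byte at offset 13: 0xD4 = 11010100 → 2-byte char (#6). Advance 2.
Byte at offset 15: 0xF0 = 11110000 → 4-byte char (#7). Advance 4.
Byte at offset 19: 0xF1 = 11110001 → 4-byte char (#8). Advance 4.
Byte at offset 23: 0xC3 = 11000011 → 2-byte char (#9). Advance 2.
Byte at offset 25: 0xE2 = 11100010 → 3-byte char (#10). Advance 3.
Byte at offset 28: 0xE9 = 11101001 → 3-byte char (#11). Advance 3.
Byte at offset 31: 0xF3 = 11110011 → 4-byte char (#12). Advance 4.
Reached end at offset 35 after 12 code points.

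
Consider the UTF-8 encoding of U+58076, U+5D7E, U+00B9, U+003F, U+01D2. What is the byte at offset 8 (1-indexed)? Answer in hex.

1-indexed offset 8 is 0-indexed offset 7.
U+58076 → 4-byte form F1 98 81 B6 at offsets 0–3.
U+5D7E → 3-byte form E5 B5 BE at offsets 4–6.
U+00B9 → 2-byte form C2 B9 at offsets 7–8.
Offset 7 falls in char 3's range; it's byte 1 of C2 B9 = 0xC2.

0xC2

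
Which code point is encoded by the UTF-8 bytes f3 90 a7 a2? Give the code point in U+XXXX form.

Leading byte 0xF3 = 11110011 matches 11110xxx → 4-byte sequence.
Byte 1: 0xF3 = 11110011, payload 011 (3 bits).
Byte 2: 0x90 = 10010000 (10xxxxxx ✓), payload 010000.
Byte 3: 0xA7 = 10100111 (10xxxxxx ✓), payload 100111.
Byte 4: 0xA2 = 10100010 (10xxxxxx ✓), payload 100010.
Concatenate: 011010000100111100010 = 0xD09E2 (21 bits → U+D09E2).

U+D09E2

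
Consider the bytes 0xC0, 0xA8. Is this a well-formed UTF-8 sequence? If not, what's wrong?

invalid (overlong encoding)

Leading byte 0xC0 = 11000000 → 2-byte form.
Continuation bytes all match 10xxxxxx. Payload decodes to 0x28.
But 0x28 < 0x80, the minimum for a 2-byte sequence — this is an overlong encoding.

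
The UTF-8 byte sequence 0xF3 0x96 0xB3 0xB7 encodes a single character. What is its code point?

U+D6CF7

Leading byte 0xF3 = 11110011 matches 11110xxx → 4-byte sequence.
Byte 1: 0xF3 = 11110011, payload 011 (3 bits).
Byte 2: 0x96 = 10010110 (10xxxxxx ✓), payload 010110.
Byte 3: 0xB3 = 10110011 (10xxxxxx ✓), payload 110011.
Byte 4: 0xB7 = 10110111 (10xxxxxx ✓), payload 110111.
Concatenate: 011010110110011110111 = 0xD6CF7 (21 bits → U+D6CF7).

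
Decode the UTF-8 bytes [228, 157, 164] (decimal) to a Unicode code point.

U+4764

Leading byte 0xE4 = 11100100 matches 1110xxxx → 3-byte sequence.
Byte 1: 0xE4 = 11100100, payload 0100 (4 bits).
Byte 2: 0x9D = 10011101 (10xxxxxx ✓), payload 011101.
Byte 3: 0xA4 = 10100100 (10xxxxxx ✓), payload 100100.
Concatenate: 0100011101100100 = 0x4764 (16 bits → U+4764).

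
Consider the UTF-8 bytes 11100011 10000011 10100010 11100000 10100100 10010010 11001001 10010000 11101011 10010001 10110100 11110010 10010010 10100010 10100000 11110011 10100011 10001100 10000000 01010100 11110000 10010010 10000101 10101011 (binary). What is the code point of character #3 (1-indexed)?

Offset 0: leading byte 0xE3 = 11100011 → 3-byte char #1 = E3 83 A2.
Offset 3: leading byte 0xE0 = 11100000 → 3-byte char #2 = E0 A4 92.
Offset 6: leading byte 0xC9 = 11001001 → 2-byte char #3 = C9 90.
Leading byte 0xC9 = 11001001 matches 110xxxxx → 2-byte sequence.
Byte 1: 0xC9 = 11001001, payload 01001 (5 bits).
Byte 2: 0x90 = 10010000 (10xxxxxx ✓), payload 010000.
Concatenate: 01001010000 = 0x250 (11 bits → U+0250).

U+0250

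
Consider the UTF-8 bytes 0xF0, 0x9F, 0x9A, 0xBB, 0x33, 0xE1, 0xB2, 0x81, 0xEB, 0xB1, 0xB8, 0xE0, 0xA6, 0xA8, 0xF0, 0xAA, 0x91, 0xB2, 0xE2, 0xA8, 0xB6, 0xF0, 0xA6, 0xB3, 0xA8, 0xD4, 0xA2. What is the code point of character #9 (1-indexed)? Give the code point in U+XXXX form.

Offset 0: leading byte 0xF0 = 11110000 → 4-byte char #1 = F0 9F 9A BB.
Offset 4: leading byte 0x33 = 00110011 → 1-byte char #2 = 33.
Offset 5: leading byte 0xE1 = 11100001 → 3-byte char #3 = E1 B2 81.
Offset 8: leading byte 0xEB = 11101011 → 3-byte char #4 = EB B1 B8.
Offset 11: leading byte 0xE0 = 11100000 → 3-byte char #5 = E0 A6 A8.
Offset 14: leading byte 0xF0 = 11110000 → 4-byte char #6 = F0 AA 91 B2.
Offset 18: leading byte 0xE2 = 11100010 → 3-byte char #7 = E2 A8 B6.
Offset 21: leading byte 0xF0 = 11110000 → 4-byte char #8 = F0 A6 B3 A8.
Offset 25: leading byte 0xD4 = 11010100 → 2-byte char #9 = D4 A2.
Leading byte 0xD4 = 11010100 matches 110xxxxx → 2-byte sequence.
Byte 1: 0xD4 = 11010100, payload 10100 (5 bits).
Byte 2: 0xA2 = 10100010 (10xxxxxx ✓), payload 100010.
Concatenate: 10100100010 = 0x522 (11 bits → U+0522).

U+0522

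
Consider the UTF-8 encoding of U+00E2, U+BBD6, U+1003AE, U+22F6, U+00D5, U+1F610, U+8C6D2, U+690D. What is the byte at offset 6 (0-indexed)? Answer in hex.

0x80

U+00E2 → 2-byte form C3 A2 at offsets 0–1.
U+BBD6 → 3-byte form EB AF 96 at offsets 2–4.
U+1003AE → 4-byte form F4 80 8E AE at offsets 5–8.
Offset 6 falls in char 3's range; it's byte 2 of F4 80 8E AE = 0x80.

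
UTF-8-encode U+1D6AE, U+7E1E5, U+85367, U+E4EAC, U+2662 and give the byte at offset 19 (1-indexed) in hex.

1-indexed offset 19 is 0-indexed offset 18.
U+1D6AE → 4-byte form F0 9D 9A AE at offsets 0–3.
U+7E1E5 → 4-byte form F1 BE 87 A5 at offsets 4–7.
U+85367 → 4-byte form F2 85 8D A7 at offsets 8–11.
U+E4EAC → 4-byte form F3 A4 BA AC at offsets 12–15.
U+2662 → 3-byte form E2 99 A2 at offsets 16–18.
Offset 18 falls in char 5's range; it's byte 3 of E2 99 A2 = 0xA2.

0xA2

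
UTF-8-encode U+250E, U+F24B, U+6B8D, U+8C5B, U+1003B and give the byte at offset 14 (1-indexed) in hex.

0x90

1-indexed offset 14 is 0-indexed offset 13.
U+250E → 3-byte form E2 94 8E at offsets 0–2.
U+F24B → 3-byte form EF 89 8B at offsets 3–5.
U+6B8D → 3-byte form E6 AE 8D at offsets 6–8.
U+8C5B → 3-byte form E8 B1 9B at offsets 9–11.
U+1003B → 4-byte form F0 90 80 BB at offsets 12–15.
Offset 13 falls in char 5's range; it's byte 2 of F0 90 80 BB = 0x90.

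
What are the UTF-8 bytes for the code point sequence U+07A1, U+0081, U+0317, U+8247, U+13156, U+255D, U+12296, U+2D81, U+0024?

DE A1 C2 81 CC 97 E8 89 87 F0 93 85 96 E2 95 9D F0 92 8A 96 E2 B6 81 24

U+07A1: 2-byte form → DE A1.
U+0081: 2-byte form → C2 81.
U+0317: 2-byte form → CC 97.
U+8247: 3-byte form → E8 89 87.
U+13156: 4-byte form → F0 93 85 96.
U+255D: 3-byte form → E2 95 9D.
U+12296: 4-byte form → F0 92 8A 96.
U+2D81: 3-byte form → E2 B6 81.
U+0024: 1-byte form → 24.
Concatenated (24 bytes): DE A1 C2 81 CC 97 E8 89 87 F0 93 85 96 E2 95 9D F0 92 8A 96 E2 B6 81 24.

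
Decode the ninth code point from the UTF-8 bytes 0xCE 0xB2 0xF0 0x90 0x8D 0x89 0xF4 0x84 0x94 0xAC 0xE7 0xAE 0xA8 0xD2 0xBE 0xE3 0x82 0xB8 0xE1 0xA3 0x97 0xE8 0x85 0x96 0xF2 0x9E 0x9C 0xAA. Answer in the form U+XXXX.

Offset 0: leading byte 0xCE = 11001110 → 2-byte char #1 = CE B2.
Offset 2: leading byte 0xF0 = 11110000 → 4-byte char #2 = F0 90 8D 89.
Offset 6: leading byte 0xF4 = 11110100 → 4-byte char #3 = F4 84 94 AC.
Offset 10: leading byte 0xE7 = 11100111 → 3-byte char #4 = E7 AE A8.
Offset 13: leading byte 0xD2 = 11010010 → 2-byte char #5 = D2 BE.
Offset 15: leading byte 0xE3 = 11100011 → 3-byte char #6 = E3 82 B8.
Offset 18: leading byte 0xE1 = 11100001 → 3-byte char #7 = E1 A3 97.
Offset 21: leading byte 0xE8 = 11101000 → 3-byte char #8 = E8 85 96.
Offset 24: leading byte 0xF2 = 11110010 → 4-byte char #9 = F2 9E 9C AA.
Leading byte 0xF2 = 11110010 matches 11110xxx → 4-byte sequence.
Byte 1: 0xF2 = 11110010, payload 010 (3 bits).
Byte 2: 0x9E = 10011110 (10xxxxxx ✓), payload 011110.
Byte 3: 0x9C = 10011100 (10xxxxxx ✓), payload 011100.
Byte 4: 0xAA = 10101010 (10xxxxxx ✓), payload 101010.
Concatenate: 010011110011100101010 = 0x9E72A (21 bits → U+9E72A).

U+9E72A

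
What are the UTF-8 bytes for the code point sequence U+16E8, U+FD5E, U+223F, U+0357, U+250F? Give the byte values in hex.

U+16E8: 3-byte form → E1 9B A8.
U+FD5E: 3-byte form → EF B5 9E.
U+223F: 3-byte form → E2 88 BF.
U+0357: 2-byte form → CD 97.
U+250F: 3-byte form → E2 94 8F.
Concatenated (14 bytes): E1 9B A8 EF B5 9E E2 88 BF CD 97 E2 94 8F.

E1 9B A8 EF B5 9E E2 88 BF CD 97 E2 94 8F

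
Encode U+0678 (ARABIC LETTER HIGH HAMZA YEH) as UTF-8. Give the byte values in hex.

D9 B8

U+0678 = 0x678 = 1656 decimal. In range U+0080–U+07FF → 2-byte form: 110xxxxx 10xxxxxx.
Binary (11 bits): 11001111000.
Split 5+6: 11001 | 111000.
Byte 1: 11011001 = 0xD9.
Byte 2: 10111000 = 0xB8.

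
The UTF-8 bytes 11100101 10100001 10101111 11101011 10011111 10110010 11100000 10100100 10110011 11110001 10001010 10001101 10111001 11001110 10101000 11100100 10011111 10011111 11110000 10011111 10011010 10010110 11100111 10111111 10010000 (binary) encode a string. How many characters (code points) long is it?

Byte at offset 0: 0xE5 = 11100101 → 3-byte char (#1). Advance 3.
Byte at offset 3: 0xEB = 11101011 → 3-byte char (#2). Advance 3.
Byte at offset 6: 0xE0 = 11100000 → 3-byte char (#3). Advance 3.
Byte at offset 9: 0xF1 = 11110001 → 4-byte char (#4). Advance 4.
Byte at offset 13: 0xCE = 11001110 → 2-byte char (#5). Advance 2.
Byte at offset 15: 0xE4 = 11100100 → 3-byte char (#6). Advance 3.
Byte at offset 18: 0xF0 = 11110000 → 4-byte char (#7). Advance 4.
Byte at offset 22: 0xE7 = 11100111 → 3-byte char (#8). Advance 3.
Reached end at offset 25 after 8 code points.

8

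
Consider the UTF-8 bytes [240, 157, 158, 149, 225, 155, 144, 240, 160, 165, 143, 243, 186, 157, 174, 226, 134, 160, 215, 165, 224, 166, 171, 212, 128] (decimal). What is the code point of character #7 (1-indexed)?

U+09AB

Offset 0: leading byte 0xF0 = 11110000 → 4-byte char #1 = F0 9D 9E 95.
Offset 4: leading byte 0xE1 = 11100001 → 3-byte char #2 = E1 9B 90.
Offset 7: leading byte 0xF0 = 11110000 → 4-byte char #3 = F0 A0 A5 8F.
Offset 11: leading byte 0xF3 = 11110011 → 4-byte char #4 = F3 BA 9D AE.
Offset 15: leading byte 0xE2 = 11100010 → 3-byte char #5 = E2 86 A0.
Offset 18: leading byte 0xD7 = 11010111 → 2-byte char #6 = D7 A5.
Offset 20: leading byte 0xE0 = 11100000 → 3-byte char #7 = E0 A6 AB.
Leading byte 0xE0 = 11100000 matches 1110xxxx → 3-byte sequence.
Byte 1: 0xE0 = 11100000, payload 0000 (4 bits).
Byte 2: 0xA6 = 10100110 (10xxxxxx ✓), payload 100110.
Byte 3: 0xAB = 10101011 (10xxxxxx ✓), payload 101011.
Concatenate: 0000100110101011 = 0x9AB (16 bits → U+09AB).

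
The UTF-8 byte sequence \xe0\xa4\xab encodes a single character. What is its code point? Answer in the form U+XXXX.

U+092B

Leading byte 0xE0 = 11100000 matches 1110xxxx → 3-byte sequence.
Byte 1: 0xE0 = 11100000, payload 0000 (4 bits).
Byte 2: 0xA4 = 10100100 (10xxxxxx ✓), payload 100100.
Byte 3: 0xAB = 10101011 (10xxxxxx ✓), payload 101011.
Concatenate: 0000100100101011 = 0x92B (16 bits → U+092B).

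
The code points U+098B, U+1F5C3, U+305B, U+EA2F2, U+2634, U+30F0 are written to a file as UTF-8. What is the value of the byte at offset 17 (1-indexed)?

0xB4

1-indexed offset 17 is 0-indexed offset 16.
U+098B → 3-byte form E0 A6 8B at offsets 0–2.
U+1F5C3 → 4-byte form F0 9F 97 83 at offsets 3–6.
U+305B → 3-byte form E3 81 9B at offsets 7–9.
U+EA2F2 → 4-byte form F3 AA 8B B2 at offsets 10–13.
U+2634 → 3-byte form E2 98 B4 at offsets 14–16.
Offset 16 falls in char 5's range; it's byte 3 of E2 98 B4 = 0xB4.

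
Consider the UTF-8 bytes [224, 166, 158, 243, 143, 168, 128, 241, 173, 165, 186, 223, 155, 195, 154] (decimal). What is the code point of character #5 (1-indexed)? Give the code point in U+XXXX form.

Offset 0: leading byte 0xE0 = 11100000 → 3-byte char #1 = E0 A6 9E.
Offset 3: leading byte 0xF3 = 11110011 → 4-byte char #2 = F3 8F A8 80.
Offset 7: leading byte 0xF1 = 11110001 → 4-byte char #3 = F1 AD A5 BA.
Offset 11: leading byte 0xDF = 11011111 → 2-byte char #4 = DF 9B.
Offset 13: leading byte 0xC3 = 11000011 → 2-byte char #5 = C3 9A.
Leading byte 0xC3 = 11000011 matches 110xxxxx → 2-byte sequence.
Byte 1: 0xC3 = 11000011, payload 00011 (5 bits).
Byte 2: 0x9A = 10011010 (10xxxxxx ✓), payload 011010.
Concatenate: 00011011010 = 0xDA (11 bits → U+00DA).

U+00DA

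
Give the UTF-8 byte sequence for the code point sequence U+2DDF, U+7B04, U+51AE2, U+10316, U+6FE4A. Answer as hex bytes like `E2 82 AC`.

E2 B7 9F E7 AC 84 F1 91 AB A2 F0 90 8C 96 F1 AF B9 8A

U+2DDF: 3-byte form → E2 B7 9F.
U+7B04: 3-byte form → E7 AC 84.
U+51AE2: 4-byte form → F1 91 AB A2.
U+10316: 4-byte form → F0 90 8C 96.
U+6FE4A: 4-byte form → F1 AF B9 8A.
Concatenated (18 bytes): E2 B7 9F E7 AC 84 F1 91 AB A2 F0 90 8C 96 F1 AF B9 8A.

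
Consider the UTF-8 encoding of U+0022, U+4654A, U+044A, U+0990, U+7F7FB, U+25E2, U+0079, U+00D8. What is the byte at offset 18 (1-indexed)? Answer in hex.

1-indexed offset 18 is 0-indexed offset 17.
U+0022 → 1-byte form 22 at offsets 0–0.
U+4654A → 4-byte form F1 86 95 8A at offsets 1–4.
U+044A → 2-byte form D1 8A at offsets 5–6.
U+0990 → 3-byte form E0 A6 90 at offsets 7–9.
U+7F7FB → 4-byte form F1 BF 9F BB at offsets 10–13.
U+25E2 → 3-byte form E2 97 A2 at offsets 14–16.
U+0079 → 1-byte form 79 at offsets 17–17.
Offset 17 falls in char 7's range; it's byte 1 of 79 = 0x79.

0x79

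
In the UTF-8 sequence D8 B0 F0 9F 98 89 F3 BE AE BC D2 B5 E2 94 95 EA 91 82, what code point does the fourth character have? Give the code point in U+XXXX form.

Offset 0: leading byte 0xD8 = 11011000 → 2-byte char #1 = D8 B0.
Offset 2: leading byte 0xF0 = 11110000 → 4-byte char #2 = F0 9F 98 89.
Offset 6: leading byte 0xF3 = 11110011 → 4-byte char #3 = F3 BE AE BC.
Offset 10: leading byte 0xD2 = 11010010 → 2-byte char #4 = D2 B5.
Leading byte 0xD2 = 11010010 matches 110xxxxx → 2-byte sequence.
Byte 1: 0xD2 = 11010010, payload 10010 (5 bits).
Byte 2: 0xB5 = 10110101 (10xxxxxx ✓), payload 110101.
Concatenate: 10010110101 = 0x4B5 (11 bits → U+04B5).

U+04B5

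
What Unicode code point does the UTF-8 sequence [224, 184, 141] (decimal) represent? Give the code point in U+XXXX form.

U+0E0D

Leading byte 0xE0 = 11100000 matches 1110xxxx → 3-byte sequence.
Byte 1: 0xE0 = 11100000, payload 0000 (4 bits).
Byte 2: 0xB8 = 10111000 (10xxxxxx ✓), payload 111000.
Byte 3: 0x8D = 10001101 (10xxxxxx ✓), payload 001101.
Concatenate: 0000111000001101 = 0xE0D (16 bits → U+0E0D).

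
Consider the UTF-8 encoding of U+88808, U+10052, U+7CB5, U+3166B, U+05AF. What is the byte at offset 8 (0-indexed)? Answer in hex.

U+88808 → 4-byte form F2 88 A0 88 at offsets 0–3.
U+10052 → 4-byte form F0 90 81 92 at offsets 4–7.
U+7CB5 → 3-byte form E7 B2 B5 at offsets 8–10.
Offset 8 falls in char 3's range; it's byte 1 of E7 B2 B5 = 0xE7.

0xE7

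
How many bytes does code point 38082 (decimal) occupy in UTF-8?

3

U+94C2 = 0x94C2. UTF-8 uses 1 byte below 0x80, 2 below 0x800, 3 below 0x10000, 4 up to 0x10FFFF. 0x94C2 is in U+0800–U+FFFF → 3 bytes.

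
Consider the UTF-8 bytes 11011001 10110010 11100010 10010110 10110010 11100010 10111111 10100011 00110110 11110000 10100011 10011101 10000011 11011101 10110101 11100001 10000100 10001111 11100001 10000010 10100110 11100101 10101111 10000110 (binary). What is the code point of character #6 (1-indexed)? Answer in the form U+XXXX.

U+0775

Offset 0: leading byte 0xD9 = 11011001 → 2-byte char #1 = D9 B2.
Offset 2: leading byte 0xE2 = 11100010 → 3-byte char #2 = E2 96 B2.
Offset 5: leading byte 0xE2 = 11100010 → 3-byte char #3 = E2 BF A3.
Offset 8: leading byte 0x36 = 00110110 → 1-byte char #4 = 36.
Offset 9: leading byte 0xF0 = 11110000 → 4-byte char #5 = F0 A3 9D 83.
Offset 13: leading byte 0xDD = 11011101 → 2-byte char #6 = DD B5.
Leading byte 0xDD = 11011101 matches 110xxxxx → 2-byte sequence.
Byte 1: 0xDD = 11011101, payload 11101 (5 bits).
Byte 2: 0xB5 = 10110101 (10xxxxxx ✓), payload 110101.
Concatenate: 11101110101 = 0x775 (11 bits → U+0775).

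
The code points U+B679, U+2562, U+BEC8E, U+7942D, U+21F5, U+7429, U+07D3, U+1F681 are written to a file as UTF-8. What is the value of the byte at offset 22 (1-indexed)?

1-indexed offset 22 is 0-indexed offset 21.
U+B679 → 3-byte form EB 99 B9 at offsets 0–2.
U+2562 → 3-byte form E2 95 A2 at offsets 3–5.
U+BEC8E → 4-byte form F2 BE B2 8E at offsets 6–9.
U+7942D → 4-byte form F1 B9 90 AD at offsets 10–13.
U+21F5 → 3-byte form E2 87 B5 at offsets 14–16.
U+7429 → 3-byte form E7 90 A9 at offsets 17–19.
U+07D3 → 2-byte form DF 93 at offsets 20–21.
Offset 21 falls in char 7's range; it's byte 2 of DF 93 = 0x93.

0x93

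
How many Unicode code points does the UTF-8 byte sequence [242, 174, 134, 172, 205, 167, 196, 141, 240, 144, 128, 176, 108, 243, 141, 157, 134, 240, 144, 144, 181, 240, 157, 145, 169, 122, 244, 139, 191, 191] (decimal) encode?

Byte at offset 0: 0xF2 = 11110010 → 4-byte char (#1). Advance 4.
Byte at offset 4: 0xCD = 11001101 → 2-byte char (#2). Advance 2.
Byte at offset 6: 0xC4 = 11000100 → 2-byte char (#3). Advance 2.
Byte at offset 8: 0xF0 = 11110000 → 4-byte char (#4). Advance 4.
Byte at offset 12: 0x6C = 01101100 → 1-byte char (#5). Advance 1.
Byte at offset 13: 0xF3 = 11110011 → 4-byte char (#6). Advance 4.
Byte at offset 17: 0xF0 = 11110000 → 4-byte char (#7). Advance 4.
Byte at offset 21: 0xF0 = 11110000 → 4-byte char (#8). Advance 4.
Byte at offset 25: 0x7A = 01111010 → 1-byte char (#9). Advance 1.
Byte at offset 26: 0xF4 = 11110100 → 4-byte char (#10). Advance 4.
Reached end at offset 30 after 10 code points.

10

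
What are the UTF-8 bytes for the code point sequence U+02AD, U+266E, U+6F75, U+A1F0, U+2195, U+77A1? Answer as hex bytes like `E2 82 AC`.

CA AD E2 99 AE E6 BD B5 EA 87 B0 E2 86 95 E7 9E A1

U+02AD: 2-byte form → CA AD.
U+266E: 3-byte form → E2 99 AE.
U+6F75: 3-byte form → E6 BD B5.
U+A1F0: 3-byte form → EA 87 B0.
U+2195: 3-byte form → E2 86 95.
U+77A1: 3-byte form → E7 9E A1.
Concatenated (17 bytes): CA AD E2 99 AE E6 BD B5 EA 87 B0 E2 86 95 E7 9E A1.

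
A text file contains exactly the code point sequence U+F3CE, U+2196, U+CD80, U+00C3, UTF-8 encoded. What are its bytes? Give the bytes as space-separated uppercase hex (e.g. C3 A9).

U+F3CE: 3-byte form → EF 8F 8E.
U+2196: 3-byte form → E2 86 96.
U+CD80: 3-byte form → EC B6 80.
U+00C3: 2-byte form → C3 83.
Concatenated (11 bytes): EF 8F 8E E2 86 96 EC B6 80 C3 83.

EF 8F 8E E2 86 96 EC B6 80 C3 83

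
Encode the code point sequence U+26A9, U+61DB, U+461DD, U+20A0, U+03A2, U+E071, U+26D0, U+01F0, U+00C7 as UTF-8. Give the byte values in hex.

E2 9A A9 E6 87 9B F1 86 87 9D E2 82 A0 CE A2 EE 81 B1 E2 9B 90 C7 B0 C3 87

U+26A9: 3-byte form → E2 9A A9.
U+61DB: 3-byte form → E6 87 9B.
U+461DD: 4-byte form → F1 86 87 9D.
U+20A0: 3-byte form → E2 82 A0.
U+03A2: 2-byte form → CE A2.
U+E071: 3-byte form → EE 81 B1.
U+26D0: 3-byte form → E2 9B 90.
U+01F0: 2-byte form → C7 B0.
U+00C7: 2-byte form → C3 87.
Concatenated (25 bytes): E2 9A A9 E6 87 9B F1 86 87 9D E2 82 A0 CE A2 EE 81 B1 E2 9B 90 C7 B0 C3 87.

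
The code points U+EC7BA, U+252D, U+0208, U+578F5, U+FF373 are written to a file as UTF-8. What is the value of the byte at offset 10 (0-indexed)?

0x97

U+EC7BA → 4-byte form F3 AC 9E BA at offsets 0–3.
U+252D → 3-byte form E2 94 AD at offsets 4–6.
U+0208 → 2-byte form C8 88 at offsets 7–8.
U+578F5 → 4-byte form F1 97 A3 B5 at offsets 9–12.
Offset 10 falls in char 4's range; it's byte 2 of F1 97 A3 B5 = 0x97.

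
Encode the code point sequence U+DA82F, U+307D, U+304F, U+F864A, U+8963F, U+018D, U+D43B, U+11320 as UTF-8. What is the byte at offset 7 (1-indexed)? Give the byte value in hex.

1-indexed offset 7 is 0-indexed offset 6.
U+DA82F → 4-byte form F3 9A A0 AF at offsets 0–3.
U+307D → 3-byte form E3 81 BD at offsets 4–6.
Offset 6 falls in char 2's range; it's byte 3 of E3 81 BD = 0xBD.

0xBD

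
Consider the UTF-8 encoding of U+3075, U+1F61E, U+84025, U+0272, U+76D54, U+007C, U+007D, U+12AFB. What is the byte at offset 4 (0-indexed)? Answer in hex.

U+3075 → 3-byte form E3 81 B5 at offsets 0–2.
U+1F61E → 4-byte form F0 9F 98 9E at offsets 3–6.
Offset 4 falls in char 2's range; it's byte 2 of F0 9F 98 9E = 0x9F.

0x9F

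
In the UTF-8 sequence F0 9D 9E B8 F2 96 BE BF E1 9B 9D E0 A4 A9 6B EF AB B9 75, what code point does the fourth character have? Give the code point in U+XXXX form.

U+0929

Offset 0: leading byte 0xF0 = 11110000 → 4-byte char #1 = F0 9D 9E B8.
Offset 4: leading byte 0xF2 = 11110010 → 4-byte char #2 = F2 96 BE BF.
Offset 8: leading byte 0xE1 = 11100001 → 3-byte char #3 = E1 9B 9D.
Offset 11: leading byte 0xE0 = 11100000 → 3-byte char #4 = E0 A4 A9.
Leading byte 0xE0 = 11100000 matches 1110xxxx → 3-byte sequence.
Byte 1: 0xE0 = 11100000, payload 0000 (4 bits).
Byte 2: 0xA4 = 10100100 (10xxxxxx ✓), payload 100100.
Byte 3: 0xA9 = 10101001 (10xxxxxx ✓), payload 101001.
Concatenate: 0000100100101001 = 0x929 (16 bits → U+0929).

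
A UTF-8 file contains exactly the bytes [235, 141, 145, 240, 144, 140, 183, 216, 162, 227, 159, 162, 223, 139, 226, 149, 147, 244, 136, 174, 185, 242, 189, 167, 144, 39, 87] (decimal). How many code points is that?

10

Byte at offset 0: 0xEB = 11101011 → 3-byte char (#1). Advance 3.
Byte at offset 3: 0xF0 = 11110000 → 4-byte char (#2). Advance 4.
Byte at offset 7: 0xD8 = 11011000 → 2-byte char (#3). Advance 2.
Byte at offset 9: 0xE3 = 11100011 → 3-byte char (#4). Advance 3.
Byte at offset 12: 0xDF = 11011111 → 2-byte char (#5). Advance 2.
Byte at offset 14: 0xE2 = 11100010 → 3-byte char (#6). Advance 3.
Byte at offset 17: 0xF4 = 11110100 → 4-byte char (#7). Advance 4.
Byte at offset 21: 0xF2 = 11110010 → 4-byte char (#8). Advance 4.
Byte at offset 25: 0x27 = 00100111 → 1-byte char (#9). Advance 1.
Byte at offset 26: 0x57 = 01010111 → 1-byte char (#10). Advance 1.
Reached end at offset 27 after 10 code points.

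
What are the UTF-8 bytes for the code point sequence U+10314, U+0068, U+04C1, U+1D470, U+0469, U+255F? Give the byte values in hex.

F0 90 8C 94 68 D3 81 F0 9D 91 B0 D1 A9 E2 95 9F

U+10314: 4-byte form → F0 90 8C 94.
U+0068: 1-byte form → 68.
U+04C1: 2-byte form → D3 81.
U+1D470: 4-byte form → F0 9D 91 B0.
U+0469: 2-byte form → D1 A9.
U+255F: 3-byte form → E2 95 9F.
Concatenated (16 bytes): F0 90 8C 94 68 D3 81 F0 9D 91 B0 D1 A9 E2 95 9F.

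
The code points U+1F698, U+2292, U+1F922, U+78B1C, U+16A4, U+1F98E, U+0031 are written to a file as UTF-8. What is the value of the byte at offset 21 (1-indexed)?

1-indexed offset 21 is 0-indexed offset 20.
U+1F698 → 4-byte form F0 9F 9A 98 at offsets 0–3.
U+2292 → 3-byte form E2 8A 92 at offsets 4–6.
U+1F922 → 4-byte form F0 9F A4 A2 at offsets 7–10.
U+78B1C → 4-byte form F1 B8 AC 9C at offsets 11–14.
U+16A4 → 3-byte form E1 9A A4 at offsets 15–17.
U+1F98E → 4-byte form F0 9F A6 8E at offsets 18–21.
Offset 20 falls in char 6's range; it's byte 3 of F0 9F A6 8E = 0xA6.

0xA6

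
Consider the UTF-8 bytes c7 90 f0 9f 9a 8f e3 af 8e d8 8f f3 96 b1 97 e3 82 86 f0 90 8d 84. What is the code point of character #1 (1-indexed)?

U+01D0

Offset 0: leading byte 0xC7 = 11000111 → 2-byte char #1 = C7 90.
Leading byte 0xC7 = 11000111 matches 110xxxxx → 2-byte sequence.
Byte 1: 0xC7 = 11000111, payload 00111 (5 bits).
Byte 2: 0x90 = 10010000 (10xxxxxx ✓), payload 010000.
Concatenate: 00111010000 = 0x1D0 (11 bits → U+01D0).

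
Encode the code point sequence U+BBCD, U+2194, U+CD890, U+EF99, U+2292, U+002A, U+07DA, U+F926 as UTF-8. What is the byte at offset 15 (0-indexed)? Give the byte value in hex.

U+BBCD → 3-byte form EB AF 8D at offsets 0–2.
U+2194 → 3-byte form E2 86 94 at offsets 3–5.
U+CD890 → 4-byte form F3 8D A2 90 at offsets 6–9.
U+EF99 → 3-byte form EE BE 99 at offsets 10–12.
U+2292 → 3-byte form E2 8A 92 at offsets 13–15.
Offset 15 falls in char 5's range; it's byte 3 of E2 8A 92 = 0x92.

0x92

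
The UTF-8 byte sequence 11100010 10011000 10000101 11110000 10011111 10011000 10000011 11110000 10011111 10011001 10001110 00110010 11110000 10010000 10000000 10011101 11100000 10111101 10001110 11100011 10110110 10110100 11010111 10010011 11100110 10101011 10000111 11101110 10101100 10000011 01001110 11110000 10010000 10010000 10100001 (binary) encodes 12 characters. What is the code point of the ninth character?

U+6AC7

Offset 0: leading byte 0xE2 = 11100010 → 3-byte char #1 = E2 98 85.
Offset 3: leading byte 0xF0 = 11110000 → 4-byte char #2 = F0 9F 98 83.
Offset 7: leading byte 0xF0 = 11110000 → 4-byte char #3 = F0 9F 99 8E.
Offset 11: leading byte 0x32 = 00110010 → 1-byte char #4 = 32.
Offset 12: leading byte 0xF0 = 11110000 → 4-byte char #5 = F0 90 80 9D.
Offset 16: leading byte 0xE0 = 11100000 → 3-byte char #6 = E0 BD 8E.
Offset 19: leading byte 0xE3 = 11100011 → 3-byte char #7 = E3 B6 B4.
Offset 22: leading byte 0xD7 = 11010111 → 2-byte char #8 = D7 93.
Offset 24: leading byte 0xE6 = 11100110 → 3-byte char #9 = E6 AB 87.
Leading byte 0xE6 = 11100110 matches 1110xxxx → 3-byte sequence.
Byte 1: 0xE6 = 11100110, payload 0110 (4 bits).
Byte 2: 0xAB = 10101011 (10xxxxxx ✓), payload 101011.
Byte 3: 0x87 = 10000111 (10xxxxxx ✓), payload 000111.
Concatenate: 0110101011000111 = 0x6AC7 (16 bits → U+6AC7).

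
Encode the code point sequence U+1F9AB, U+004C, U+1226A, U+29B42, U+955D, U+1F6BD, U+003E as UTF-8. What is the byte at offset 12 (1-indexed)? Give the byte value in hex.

0xAD

1-indexed offset 12 is 0-indexed offset 11.
U+1F9AB → 4-byte form F0 9F A6 AB at offsets 0–3.
U+004C → 1-byte form 4C at offsets 4–4.
U+1226A → 4-byte form F0 92 89 AA at offsets 5–8.
U+29B42 → 4-byte form F0 A9 AD 82 at offsets 9–12.
Offset 11 falls in char 4's range; it's byte 3 of F0 A9 AD 82 = 0xAD.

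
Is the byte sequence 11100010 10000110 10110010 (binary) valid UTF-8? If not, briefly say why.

Leading byte 0xE2 = 11100010 → 3-byte form.
Continuation bytes 0x86=10000110, 0xB2=10110010 all match 10xxxxxx.
Decoded value 0x21B2 is ≥ 0x800 (shortest form) and not a surrogate.

valid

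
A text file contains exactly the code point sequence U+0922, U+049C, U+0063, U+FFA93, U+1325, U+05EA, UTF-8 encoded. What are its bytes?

U+0922: 3-byte form → E0 A4 A2.
U+049C: 2-byte form → D2 9C.
U+0063: 1-byte form → 63.
U+FFA93: 4-byte form → F3 BF AA 93.
U+1325: 3-byte form → E1 8C A5.
U+05EA: 2-byte form → D7 AA.
Concatenated (15 bytes): E0 A4 A2 D2 9C 63 F3 BF AA 93 E1 8C A5 D7 AA.

E0 A4 A2 D2 9C 63 F3 BF AA 93 E1 8C A5 D7 AA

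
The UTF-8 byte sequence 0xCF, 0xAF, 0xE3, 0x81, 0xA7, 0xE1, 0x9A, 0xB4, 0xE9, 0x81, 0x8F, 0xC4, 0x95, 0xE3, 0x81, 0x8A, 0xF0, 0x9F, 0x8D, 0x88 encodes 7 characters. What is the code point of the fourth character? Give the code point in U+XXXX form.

Offset 0: leading byte 0xCF = 11001111 → 2-byte char #1 = CF AF.
Offset 2: leading byte 0xE3 = 11100011 → 3-byte char #2 = E3 81 A7.
Offset 5: leading byte 0xE1 = 11100001 → 3-byte char #3 = E1 9A B4.
Offset 8: leading byte 0xE9 = 11101001 → 3-byte char #4 = E9 81 8F.
Leading byte 0xE9 = 11101001 matches 1110xxxx → 3-byte sequence.
Byte 1: 0xE9 = 11101001, payload 1001 (4 bits).
Byte 2: 0x81 = 10000001 (10xxxxxx ✓), payload 000001.
Byte 3: 0x8F = 10001111 (10xxxxxx ✓), payload 001111.
Concatenate: 1001000001001111 = 0x904F (16 bits → U+904F).

U+904F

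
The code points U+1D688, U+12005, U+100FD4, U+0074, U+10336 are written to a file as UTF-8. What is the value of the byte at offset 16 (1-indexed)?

0x8C

1-indexed offset 16 is 0-indexed offset 15.
U+1D688 → 4-byte form F0 9D 9A 88 at offsets 0–3.
U+12005 → 4-byte form F0 92 80 85 at offsets 4–7.
U+100FD4 → 4-byte form F4 80 BF 94 at offsets 8–11.
U+0074 → 1-byte form 74 at offsets 12–12.
U+10336 → 4-byte form F0 90 8C B6 at offsets 13–16.
Offset 15 falls in char 5's range; it's byte 3 of F0 90 8C B6 = 0x8C.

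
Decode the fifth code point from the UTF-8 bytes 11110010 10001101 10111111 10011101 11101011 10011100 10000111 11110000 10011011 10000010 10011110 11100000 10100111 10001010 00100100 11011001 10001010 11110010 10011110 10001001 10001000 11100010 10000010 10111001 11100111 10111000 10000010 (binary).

U+0024

Offset 0: leading byte 0xF2 = 11110010 → 4-byte char #1 = F2 8D BF 9D.
Offset 4: leading byte 0xEB = 11101011 → 3-byte char #2 = EB 9C 87.
Offset 7: leading byte 0xF0 = 11110000 → 4-byte char #3 = F0 9B 82 9E.
Offset 11: leading byte 0xE0 = 11100000 → 3-byte char #4 = E0 A7 8A.
Offset 14: leading byte 0x24 = 00100100 → 1-byte char #5 = 24.
Leading byte 0x24 = 00100100 matches 0xxxxxxx → 1-byte sequence.
Byte 1: 0x24 = 00100100, payload 0100100 (7 bits).
Concatenate: 0100100 = 0x24 (7 bits → U+0024).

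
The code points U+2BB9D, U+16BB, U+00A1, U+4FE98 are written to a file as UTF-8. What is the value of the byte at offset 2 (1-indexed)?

1-indexed offset 2 is 0-indexed offset 1.
U+2BB9D → 4-byte form F0 AB AE 9D at offsets 0–3.
Offset 1 falls in char 1's range; it's byte 2 of F0 AB AE 9D = 0xAB.

0xAB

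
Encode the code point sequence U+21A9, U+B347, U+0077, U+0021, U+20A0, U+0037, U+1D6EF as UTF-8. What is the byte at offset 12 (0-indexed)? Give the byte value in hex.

U+21A9 → 3-byte form E2 86 A9 at offsets 0–2.
U+B347 → 3-byte form EB 8D 87 at offsets 3–5.
U+0077 → 1-byte form 77 at offsets 6–6.
U+0021 → 1-byte form 21 at offsets 7–7.
U+20A0 → 3-byte form E2 82 A0 at offsets 8–10.
U+0037 → 1-byte form 37 at offsets 11–11.
U+1D6EF → 4-byte form F0 9D 9B AF at offsets 12–15.
Offset 12 falls in char 7's range; it's byte 1 of F0 9D 9B AF = 0xF0.

0xF0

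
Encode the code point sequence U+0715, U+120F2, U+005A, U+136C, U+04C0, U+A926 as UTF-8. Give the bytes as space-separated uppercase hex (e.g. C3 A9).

DC 95 F0 92 83 B2 5A E1 8D AC D3 80 EA A4 A6

U+0715: 2-byte form → DC 95.
U+120F2: 4-byte form → F0 92 83 B2.
U+005A: 1-byte form → 5A.
U+136C: 3-byte form → E1 8D AC.
U+04C0: 2-byte form → D3 80.
U+A926: 3-byte form → EA A4 A6.
Concatenated (15 bytes): DC 95 F0 92 83 B2 5A E1 8D AC D3 80 EA A4 A6.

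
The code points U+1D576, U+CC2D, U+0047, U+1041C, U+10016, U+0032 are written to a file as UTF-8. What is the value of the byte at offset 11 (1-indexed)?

0x90

1-indexed offset 11 is 0-indexed offset 10.
U+1D576 → 4-byte form F0 9D 95 B6 at offsets 0–3.
U+CC2D → 3-byte form EC B0 AD at offsets 4–6.
U+0047 → 1-byte form 47 at offsets 7–7.
U+1041C → 4-byte form F0 90 90 9C at offsets 8–11.
Offset 10 falls in char 4's range; it's byte 3 of F0 90 90 9C = 0x90.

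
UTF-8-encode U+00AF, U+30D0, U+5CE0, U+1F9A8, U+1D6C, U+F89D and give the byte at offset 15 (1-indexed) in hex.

0xAC

1-indexed offset 15 is 0-indexed offset 14.
U+00AF → 2-byte form C2 AF at offsets 0–1.
U+30D0 → 3-byte form E3 83 90 at offsets 2–4.
U+5CE0 → 3-byte form E5 B3 A0 at offsets 5–7.
U+1F9A8 → 4-byte form F0 9F A6 A8 at offsets 8–11.
U+1D6C → 3-byte form E1 B5 AC at offsets 12–14.
Offset 14 falls in char 5's range; it's byte 3 of E1 B5 AC = 0xAC.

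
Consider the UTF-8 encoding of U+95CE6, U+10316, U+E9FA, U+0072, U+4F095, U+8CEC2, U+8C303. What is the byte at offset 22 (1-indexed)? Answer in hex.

1-indexed offset 22 is 0-indexed offset 21.
U+95CE6 → 4-byte form F2 95 B3 A6 at offsets 0–3.
U+10316 → 4-byte form F0 90 8C 96 at offsets 4–7.
U+E9FA → 3-byte form EE A7 BA at offsets 8–10.
U+0072 → 1-byte form 72 at offsets 11–11.
U+4F095 → 4-byte form F1 8F 82 95 at offsets 12–15.
U+8CEC2 → 4-byte form F2 8C BB 82 at offsets 16–19.
U+8C303 → 4-byte form F2 8C 8C 83 at offsets 20–23.
Offset 21 falls in char 7's range; it's byte 2 of F2 8C 8C 83 = 0x8C.

0x8C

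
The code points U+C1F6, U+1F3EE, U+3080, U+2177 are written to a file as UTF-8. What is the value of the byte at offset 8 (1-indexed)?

1-indexed offset 8 is 0-indexed offset 7.
U+C1F6 → 3-byte form EC 87 B6 at offsets 0–2.
U+1F3EE → 4-byte form F0 9F 8F AE at offsets 3–6.
U+3080 → 3-byte form E3 82 80 at offsets 7–9.
Offset 7 falls in char 3's range; it's byte 1 of E3 82 80 = 0xE3.

0xE3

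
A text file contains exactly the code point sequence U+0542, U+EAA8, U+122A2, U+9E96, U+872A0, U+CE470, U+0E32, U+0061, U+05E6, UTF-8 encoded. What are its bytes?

U+0542: 2-byte form → D5 82.
U+EAA8: 3-byte form → EE AA A8.
U+122A2: 4-byte form → F0 92 8A A2.
U+9E96: 3-byte form → E9 BA 96.
U+872A0: 4-byte form → F2 87 8A A0.
U+CE470: 4-byte form → F3 8E 91 B0.
U+0E32: 3-byte form → E0 B8 B2.
U+0061: 1-byte form → 61.
U+05E6: 2-byte form → D7 A6.
Concatenated (26 bytes): D5 82 EE AA A8 F0 92 8A A2 E9 BA 96 F2 87 8A A0 F3 8E 91 B0 E0 B8 B2 61 D7 A6.

D5 82 EE AA A8 F0 92 8A A2 E9 BA 96 F2 87 8A A0 F3 8E 91 B0 E0 B8 B2 61 D7 A6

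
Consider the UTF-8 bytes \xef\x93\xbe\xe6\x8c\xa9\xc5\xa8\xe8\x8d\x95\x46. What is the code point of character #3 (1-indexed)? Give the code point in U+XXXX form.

U+0168

Offset 0: leading byte 0xEF = 11101111 → 3-byte char #1 = EF 93 BE.
Offset 3: leading byte 0xE6 = 11100110 → 3-byte char #2 = E6 8C A9.
Offset 6: leading byte 0xC5 = 11000101 → 2-byte char #3 = C5 A8.
Leading byte 0xC5 = 11000101 matches 110xxxxx → 2-byte sequence.
Byte 1: 0xC5 = 11000101, payload 00101 (5 bits).
Byte 2: 0xA8 = 10101000 (10xxxxxx ✓), payload 101000.
Concatenate: 00101101000 = 0x168 (11 bits → U+0168).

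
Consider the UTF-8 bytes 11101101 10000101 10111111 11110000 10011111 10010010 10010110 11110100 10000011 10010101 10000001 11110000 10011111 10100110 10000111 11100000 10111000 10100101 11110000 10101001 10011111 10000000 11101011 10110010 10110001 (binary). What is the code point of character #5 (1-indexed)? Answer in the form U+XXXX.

Offset 0: leading byte 0xED = 11101101 → 3-byte char #1 = ED 85 BF.
Offset 3: leading byte 0xF0 = 11110000 → 4-byte char #2 = F0 9F 92 96.
Offset 7: leading byte 0xF4 = 11110100 → 4-byte char #3 = F4 83 95 81.
Offset 11: leading byte 0xF0 = 11110000 → 4-byte char #4 = F0 9F A6 87.
Offset 15: leading byte 0xE0 = 11100000 → 3-byte char #5 = E0 B8 A5.
Leading byte 0xE0 = 11100000 matches 1110xxxx → 3-byte sequence.
Byte 1: 0xE0 = 11100000, payload 0000 (4 bits).
Byte 2: 0xB8 = 10111000 (10xxxxxx ✓), payload 111000.
Byte 3: 0xA5 = 10100101 (10xxxxxx ✓), payload 100101.
Concatenate: 0000111000100101 = 0xE25 (16 bits → U+0E25).

U+0E25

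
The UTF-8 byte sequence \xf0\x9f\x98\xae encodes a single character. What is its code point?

Leading byte 0xF0 = 11110000 matches 11110xxx → 4-byte sequence.
Byte 1: 0xF0 = 11110000, payload 000 (3 bits).
Byte 2: 0x9F = 10011111 (10xxxxxx ✓), payload 011111.
Byte 3: 0x98 = 10011000 (10xxxxxx ✓), payload 011000.
Byte 4: 0xAE = 10101110 (10xxxxxx ✓), payload 101110.
Concatenate: 000011111011000101110 = 0x1F62E (21 bits → U+1F62E).

U+1F62E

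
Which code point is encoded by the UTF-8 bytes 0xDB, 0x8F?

U+06CF

Leading byte 0xDB = 11011011 matches 110xxxxx → 2-byte sequence.
Byte 1: 0xDB = 11011011, payload 11011 (5 bits).
Byte 2: 0x8F = 10001111 (10xxxxxx ✓), payload 001111.
Concatenate: 11011001111 = 0x6CF (11 bits → U+06CF).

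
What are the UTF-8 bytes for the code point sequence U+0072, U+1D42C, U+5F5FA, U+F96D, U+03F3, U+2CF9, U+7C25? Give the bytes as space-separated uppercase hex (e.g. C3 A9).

U+0072: 1-byte form → 72.
U+1D42C: 4-byte form → F0 9D 90 AC.
U+5F5FA: 4-byte form → F1 9F 97 BA.
U+F96D: 3-byte form → EF A5 AD.
U+03F3: 2-byte form → CF B3.
U+2CF9: 3-byte form → E2 B3 B9.
U+7C25: 3-byte form → E7 B0 A5.
Concatenated (20 bytes): 72 F0 9D 90 AC F1 9F 97 BA EF A5 AD CF B3 E2 B3 B9 E7 B0 A5.

72 F0 9D 90 AC F1 9F 97 BA EF A5 AD CF B3 E2 B3 B9 E7 B0 A5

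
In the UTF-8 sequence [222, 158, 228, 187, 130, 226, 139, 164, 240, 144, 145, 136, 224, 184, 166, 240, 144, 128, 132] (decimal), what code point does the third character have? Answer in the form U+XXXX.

Offset 0: leading byte 0xDE = 11011110 → 2-byte char #1 = DE 9E.
Offset 2: leading byte 0xE4 = 11100100 → 3-byte char #2 = E4 BB 82.
Offset 5: leading byte 0xE2 = 11100010 → 3-byte char #3 = E2 8B A4.
Leading byte 0xE2 = 11100010 matches 1110xxxx → 3-byte sequence.
Byte 1: 0xE2 = 11100010, payload 0010 (4 bits).
Byte 2: 0x8B = 10001011 (10xxxxxx ✓), payload 001011.
Byte 3: 0xA4 = 10100100 (10xxxxxx ✓), payload 100100.
Concatenate: 0010001011100100 = 0x22E4 (16 bits → U+22E4).

U+22E4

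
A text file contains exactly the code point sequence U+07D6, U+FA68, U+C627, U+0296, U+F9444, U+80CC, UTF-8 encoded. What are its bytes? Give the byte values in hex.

DF 96 EF A9 A8 EC 98 A7 CA 96 F3 B9 91 84 E8 83 8C

U+07D6: 2-byte form → DF 96.
U+FA68: 3-byte form → EF A9 A8.
U+C627: 3-byte form → EC 98 A7.
U+0296: 2-byte form → CA 96.
U+F9444: 4-byte form → F3 B9 91 84.
U+80CC: 3-byte form → E8 83 8C.
Concatenated (17 bytes): DF 96 EF A9 A8 EC 98 A7 CA 96 F3 B9 91 84 E8 83 8C.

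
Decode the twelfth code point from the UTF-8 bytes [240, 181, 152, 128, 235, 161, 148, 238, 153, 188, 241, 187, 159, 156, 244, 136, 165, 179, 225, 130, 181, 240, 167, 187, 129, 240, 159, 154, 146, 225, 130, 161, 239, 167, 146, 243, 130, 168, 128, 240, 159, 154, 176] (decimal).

U+1F6B0

Offset 0: leading byte 0xF0 = 11110000 → 4-byte char #1 = F0 B5 98 80.
Offset 4: leading byte 0xEB = 11101011 → 3-byte char #2 = EB A1 94.
Offset 7: leading byte 0xEE = 11101110 → 3-byte char #3 = EE 99 BC.
Offset 10: leading byte 0xF1 = 11110001 → 4-byte char #4 = F1 BB 9F 9C.
Offset 14: leading byte 0xF4 = 11110100 → 4-byte char #5 = F4 88 A5 B3.
Offset 18: leading byte 0xE1 = 11100001 → 3-byte char #6 = E1 82 B5.
Offset 21: leading byte 0xF0 = 11110000 → 4-byte char #7 = F0 A7 BB 81.
Offset 25: leading byte 0xF0 = 11110000 → 4-byte char #8 = F0 9F 9A 92.
Offset 29: leading byte 0xE1 = 11100001 → 3-byte char #9 = E1 82 A1.
Offset 32: leading byte 0xEF = 11101111 → 3-byte char #10 = EF A7 92.
Offset 35: leading byte 0xF3 = 11110011 → 4-byte char #11 = F3 82 A8 80.
Offset 39: leading byte 0xF0 = 11110000 → 4-byte char #12 = F0 9F 9A B0.
Leading byte 0xF0 = 11110000 matches 11110xxx → 4-byte sequence.
Byte 1: 0xF0 = 11110000, payload 000 (3 bits).
Byte 2: 0x9F = 10011111 (10xxxxxx ✓), payload 011111.
Byte 3: 0x9A = 10011010 (10xxxxxx ✓), payload 011010.
Byte 4: 0xB0 = 10110000 (10xxxxxx ✓), payload 110000.
Concatenate: 000011111011010110000 = 0x1F6B0 (21 bits → U+1F6B0).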